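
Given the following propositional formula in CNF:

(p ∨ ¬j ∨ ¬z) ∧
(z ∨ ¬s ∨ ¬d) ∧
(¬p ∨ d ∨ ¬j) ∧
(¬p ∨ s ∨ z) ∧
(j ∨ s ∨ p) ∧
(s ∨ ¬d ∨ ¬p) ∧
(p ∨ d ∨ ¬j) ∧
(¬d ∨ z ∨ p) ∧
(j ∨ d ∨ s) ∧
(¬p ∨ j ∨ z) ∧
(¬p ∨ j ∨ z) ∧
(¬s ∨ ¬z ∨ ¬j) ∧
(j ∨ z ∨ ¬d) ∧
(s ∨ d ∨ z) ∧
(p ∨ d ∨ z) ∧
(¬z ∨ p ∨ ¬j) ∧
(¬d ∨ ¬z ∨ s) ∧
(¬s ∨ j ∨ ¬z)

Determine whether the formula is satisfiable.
No

No, the formula is not satisfiable.

No assignment of truth values to the variables can make all 18 clauses true simultaneously.

The formula is UNSAT (unsatisfiable).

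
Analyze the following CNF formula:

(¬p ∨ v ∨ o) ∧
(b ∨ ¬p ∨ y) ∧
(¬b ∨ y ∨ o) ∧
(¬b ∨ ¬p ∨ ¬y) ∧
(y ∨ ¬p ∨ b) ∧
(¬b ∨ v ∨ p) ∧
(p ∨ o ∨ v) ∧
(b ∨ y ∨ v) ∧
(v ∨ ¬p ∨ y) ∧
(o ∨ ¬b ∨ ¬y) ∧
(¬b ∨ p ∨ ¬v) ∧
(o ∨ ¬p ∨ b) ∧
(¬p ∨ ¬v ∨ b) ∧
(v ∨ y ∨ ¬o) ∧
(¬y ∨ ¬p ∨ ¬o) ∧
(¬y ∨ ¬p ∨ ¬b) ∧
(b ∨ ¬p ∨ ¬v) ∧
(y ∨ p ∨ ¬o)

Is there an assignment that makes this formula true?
Yes

Yes, the formula is satisfiable.

One satisfying assignment is: y=False, o=False, b=False, p=False, v=True

Verification: With this assignment, all 18 clauses evaluate to true.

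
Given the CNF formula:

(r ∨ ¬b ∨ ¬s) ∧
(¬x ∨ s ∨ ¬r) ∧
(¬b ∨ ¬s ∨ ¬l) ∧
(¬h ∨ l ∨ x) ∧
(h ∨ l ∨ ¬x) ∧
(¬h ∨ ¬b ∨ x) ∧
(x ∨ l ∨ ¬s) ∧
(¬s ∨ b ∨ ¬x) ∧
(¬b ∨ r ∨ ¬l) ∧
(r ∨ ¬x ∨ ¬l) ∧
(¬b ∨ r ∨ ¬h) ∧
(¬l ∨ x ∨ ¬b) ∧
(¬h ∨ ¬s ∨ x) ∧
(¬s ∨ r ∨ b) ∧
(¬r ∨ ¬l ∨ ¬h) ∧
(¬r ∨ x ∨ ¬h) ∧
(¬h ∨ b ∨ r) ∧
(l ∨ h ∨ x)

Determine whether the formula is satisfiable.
Yes

Yes, the formula is satisfiable.

One satisfying assignment is: s=True, b=True, x=True, r=True, l=False, h=True

Verification: With this assignment, all 18 clauses evaluate to true.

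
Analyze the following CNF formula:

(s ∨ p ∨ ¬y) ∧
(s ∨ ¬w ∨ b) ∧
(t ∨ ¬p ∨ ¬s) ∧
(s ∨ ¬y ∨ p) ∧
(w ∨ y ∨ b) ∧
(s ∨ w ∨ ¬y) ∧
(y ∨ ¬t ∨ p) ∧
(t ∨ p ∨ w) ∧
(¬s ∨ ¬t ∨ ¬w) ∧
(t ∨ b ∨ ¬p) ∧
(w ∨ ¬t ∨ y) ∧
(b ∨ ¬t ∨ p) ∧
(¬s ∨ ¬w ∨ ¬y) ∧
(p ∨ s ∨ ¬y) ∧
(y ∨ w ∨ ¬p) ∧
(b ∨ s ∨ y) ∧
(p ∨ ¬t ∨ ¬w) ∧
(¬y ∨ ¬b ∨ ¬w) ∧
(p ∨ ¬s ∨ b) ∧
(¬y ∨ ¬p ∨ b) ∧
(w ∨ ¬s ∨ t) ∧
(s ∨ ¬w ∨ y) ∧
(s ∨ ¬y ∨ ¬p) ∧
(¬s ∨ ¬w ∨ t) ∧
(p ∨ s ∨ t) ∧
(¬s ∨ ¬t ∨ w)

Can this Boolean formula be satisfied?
No

No, the formula is not satisfiable.

No assignment of truth values to the variables can make all 26 clauses true simultaneously.

The formula is UNSAT (unsatisfiable).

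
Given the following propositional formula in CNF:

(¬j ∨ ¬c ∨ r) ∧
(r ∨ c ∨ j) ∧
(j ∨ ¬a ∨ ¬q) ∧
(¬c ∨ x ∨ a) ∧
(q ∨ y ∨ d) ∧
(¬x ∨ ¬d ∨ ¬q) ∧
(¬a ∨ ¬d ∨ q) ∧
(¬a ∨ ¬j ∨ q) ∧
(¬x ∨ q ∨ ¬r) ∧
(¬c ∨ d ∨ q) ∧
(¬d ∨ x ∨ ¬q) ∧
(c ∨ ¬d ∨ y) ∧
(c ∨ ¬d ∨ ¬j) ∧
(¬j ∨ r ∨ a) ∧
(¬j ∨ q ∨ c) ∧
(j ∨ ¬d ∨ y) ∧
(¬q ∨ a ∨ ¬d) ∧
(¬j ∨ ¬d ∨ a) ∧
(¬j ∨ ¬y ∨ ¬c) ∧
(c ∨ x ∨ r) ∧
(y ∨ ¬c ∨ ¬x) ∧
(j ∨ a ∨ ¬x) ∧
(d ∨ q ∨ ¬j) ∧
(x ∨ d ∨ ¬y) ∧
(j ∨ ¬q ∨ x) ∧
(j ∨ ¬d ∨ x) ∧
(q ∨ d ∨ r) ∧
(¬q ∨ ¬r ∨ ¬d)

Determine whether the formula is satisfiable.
Yes

Yes, the formula is satisfiable.

One satisfying assignment is: a=False, d=False, c=False, q=True, x=False, j=True, y=False, r=True

Verification: With this assignment, all 28 clauses evaluate to true.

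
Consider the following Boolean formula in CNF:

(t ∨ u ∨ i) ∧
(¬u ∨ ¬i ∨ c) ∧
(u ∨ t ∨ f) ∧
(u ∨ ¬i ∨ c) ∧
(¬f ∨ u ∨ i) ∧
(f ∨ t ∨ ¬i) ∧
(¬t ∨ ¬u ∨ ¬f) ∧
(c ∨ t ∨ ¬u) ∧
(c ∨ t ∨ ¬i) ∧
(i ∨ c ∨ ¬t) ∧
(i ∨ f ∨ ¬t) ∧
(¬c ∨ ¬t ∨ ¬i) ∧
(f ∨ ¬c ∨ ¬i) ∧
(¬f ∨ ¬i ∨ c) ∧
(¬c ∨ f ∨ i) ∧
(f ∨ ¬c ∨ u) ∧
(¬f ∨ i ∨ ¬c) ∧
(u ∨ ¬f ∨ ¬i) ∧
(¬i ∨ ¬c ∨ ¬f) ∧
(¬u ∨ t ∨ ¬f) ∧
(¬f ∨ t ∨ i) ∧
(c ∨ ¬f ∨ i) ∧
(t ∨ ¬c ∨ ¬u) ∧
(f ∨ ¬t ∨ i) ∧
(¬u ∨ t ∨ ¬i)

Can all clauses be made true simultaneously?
No

No, the formula is not satisfiable.

No assignment of truth values to the variables can make all 25 clauses true simultaneously.

The formula is UNSAT (unsatisfiable).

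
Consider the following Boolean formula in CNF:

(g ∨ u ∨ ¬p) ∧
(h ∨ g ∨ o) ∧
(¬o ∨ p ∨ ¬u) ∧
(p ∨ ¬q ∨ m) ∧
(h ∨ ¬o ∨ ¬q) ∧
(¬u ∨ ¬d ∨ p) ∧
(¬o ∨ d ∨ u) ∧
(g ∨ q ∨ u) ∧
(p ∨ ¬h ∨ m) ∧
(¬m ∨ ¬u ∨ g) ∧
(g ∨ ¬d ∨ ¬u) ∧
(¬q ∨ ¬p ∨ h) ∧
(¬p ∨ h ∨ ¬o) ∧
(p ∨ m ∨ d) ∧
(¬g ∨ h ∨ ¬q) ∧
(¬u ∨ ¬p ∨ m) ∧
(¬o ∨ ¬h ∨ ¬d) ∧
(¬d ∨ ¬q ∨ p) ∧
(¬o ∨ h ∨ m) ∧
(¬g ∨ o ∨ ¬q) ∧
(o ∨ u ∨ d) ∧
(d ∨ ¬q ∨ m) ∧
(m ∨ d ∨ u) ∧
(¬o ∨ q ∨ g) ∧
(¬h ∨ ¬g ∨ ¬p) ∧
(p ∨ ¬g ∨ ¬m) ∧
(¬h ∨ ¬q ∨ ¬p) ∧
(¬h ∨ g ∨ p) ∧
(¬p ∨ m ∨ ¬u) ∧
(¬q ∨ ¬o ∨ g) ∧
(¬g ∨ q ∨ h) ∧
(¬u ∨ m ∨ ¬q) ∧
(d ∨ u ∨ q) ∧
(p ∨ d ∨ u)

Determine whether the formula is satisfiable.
No

No, the formula is not satisfiable.

No assignment of truth values to the variables can make all 34 clauses true simultaneously.

The formula is UNSAT (unsatisfiable).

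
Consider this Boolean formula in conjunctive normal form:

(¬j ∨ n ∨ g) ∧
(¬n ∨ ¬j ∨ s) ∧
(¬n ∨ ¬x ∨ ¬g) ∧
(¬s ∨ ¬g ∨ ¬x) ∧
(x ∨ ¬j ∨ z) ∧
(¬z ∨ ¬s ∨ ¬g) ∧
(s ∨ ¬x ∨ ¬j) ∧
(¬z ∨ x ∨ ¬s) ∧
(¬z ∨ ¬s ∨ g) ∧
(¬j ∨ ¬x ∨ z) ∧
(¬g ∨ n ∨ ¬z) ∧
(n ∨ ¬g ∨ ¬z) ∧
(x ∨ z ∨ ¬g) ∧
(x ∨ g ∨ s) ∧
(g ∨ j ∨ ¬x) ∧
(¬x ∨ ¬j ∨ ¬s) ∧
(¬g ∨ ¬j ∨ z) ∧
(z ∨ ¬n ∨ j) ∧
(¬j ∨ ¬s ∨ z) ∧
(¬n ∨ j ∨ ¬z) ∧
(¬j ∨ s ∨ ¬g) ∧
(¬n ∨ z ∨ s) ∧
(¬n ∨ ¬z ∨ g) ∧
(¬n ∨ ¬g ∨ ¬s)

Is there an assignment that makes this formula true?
Yes

Yes, the formula is satisfiable.

One satisfying assignment is: n=False, j=False, g=False, s=True, z=False, x=False

Verification: With this assignment, all 24 clauses evaluate to true.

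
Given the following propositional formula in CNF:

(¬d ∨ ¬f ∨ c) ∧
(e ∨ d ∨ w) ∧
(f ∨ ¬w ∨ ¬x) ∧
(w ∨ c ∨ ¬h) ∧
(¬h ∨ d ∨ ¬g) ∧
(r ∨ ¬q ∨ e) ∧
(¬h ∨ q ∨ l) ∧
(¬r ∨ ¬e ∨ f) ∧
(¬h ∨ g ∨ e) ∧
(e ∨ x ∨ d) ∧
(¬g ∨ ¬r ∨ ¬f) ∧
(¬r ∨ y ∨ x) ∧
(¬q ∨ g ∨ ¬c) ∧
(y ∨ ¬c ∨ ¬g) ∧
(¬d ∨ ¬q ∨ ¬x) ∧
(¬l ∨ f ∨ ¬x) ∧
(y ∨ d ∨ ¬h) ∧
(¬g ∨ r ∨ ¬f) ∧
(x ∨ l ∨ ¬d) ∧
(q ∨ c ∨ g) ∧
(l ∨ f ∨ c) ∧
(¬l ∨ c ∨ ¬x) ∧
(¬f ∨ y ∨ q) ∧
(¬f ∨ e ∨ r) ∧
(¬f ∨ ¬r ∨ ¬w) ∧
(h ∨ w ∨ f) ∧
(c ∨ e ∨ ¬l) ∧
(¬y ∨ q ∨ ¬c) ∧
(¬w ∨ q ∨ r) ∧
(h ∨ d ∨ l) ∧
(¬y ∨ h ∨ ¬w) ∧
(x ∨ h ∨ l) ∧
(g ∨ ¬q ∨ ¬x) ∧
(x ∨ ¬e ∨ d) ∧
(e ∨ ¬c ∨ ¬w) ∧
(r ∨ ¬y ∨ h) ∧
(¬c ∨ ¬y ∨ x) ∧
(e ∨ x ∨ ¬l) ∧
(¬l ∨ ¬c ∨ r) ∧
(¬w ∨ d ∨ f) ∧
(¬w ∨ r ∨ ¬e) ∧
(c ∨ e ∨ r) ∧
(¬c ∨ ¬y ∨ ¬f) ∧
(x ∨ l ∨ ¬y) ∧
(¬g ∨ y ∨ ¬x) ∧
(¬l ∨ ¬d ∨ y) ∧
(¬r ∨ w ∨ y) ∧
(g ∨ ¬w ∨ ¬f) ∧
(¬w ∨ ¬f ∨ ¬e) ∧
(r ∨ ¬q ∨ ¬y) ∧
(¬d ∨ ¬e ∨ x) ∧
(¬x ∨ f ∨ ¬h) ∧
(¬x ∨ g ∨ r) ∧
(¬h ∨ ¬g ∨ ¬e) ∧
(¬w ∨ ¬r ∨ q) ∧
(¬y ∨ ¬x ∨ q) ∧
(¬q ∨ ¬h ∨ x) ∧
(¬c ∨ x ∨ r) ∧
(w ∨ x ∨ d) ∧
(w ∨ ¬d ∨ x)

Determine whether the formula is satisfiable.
No

No, the formula is not satisfiable.

No assignment of truth values to the variables can make all 60 clauses true simultaneously.

The formula is UNSAT (unsatisfiable).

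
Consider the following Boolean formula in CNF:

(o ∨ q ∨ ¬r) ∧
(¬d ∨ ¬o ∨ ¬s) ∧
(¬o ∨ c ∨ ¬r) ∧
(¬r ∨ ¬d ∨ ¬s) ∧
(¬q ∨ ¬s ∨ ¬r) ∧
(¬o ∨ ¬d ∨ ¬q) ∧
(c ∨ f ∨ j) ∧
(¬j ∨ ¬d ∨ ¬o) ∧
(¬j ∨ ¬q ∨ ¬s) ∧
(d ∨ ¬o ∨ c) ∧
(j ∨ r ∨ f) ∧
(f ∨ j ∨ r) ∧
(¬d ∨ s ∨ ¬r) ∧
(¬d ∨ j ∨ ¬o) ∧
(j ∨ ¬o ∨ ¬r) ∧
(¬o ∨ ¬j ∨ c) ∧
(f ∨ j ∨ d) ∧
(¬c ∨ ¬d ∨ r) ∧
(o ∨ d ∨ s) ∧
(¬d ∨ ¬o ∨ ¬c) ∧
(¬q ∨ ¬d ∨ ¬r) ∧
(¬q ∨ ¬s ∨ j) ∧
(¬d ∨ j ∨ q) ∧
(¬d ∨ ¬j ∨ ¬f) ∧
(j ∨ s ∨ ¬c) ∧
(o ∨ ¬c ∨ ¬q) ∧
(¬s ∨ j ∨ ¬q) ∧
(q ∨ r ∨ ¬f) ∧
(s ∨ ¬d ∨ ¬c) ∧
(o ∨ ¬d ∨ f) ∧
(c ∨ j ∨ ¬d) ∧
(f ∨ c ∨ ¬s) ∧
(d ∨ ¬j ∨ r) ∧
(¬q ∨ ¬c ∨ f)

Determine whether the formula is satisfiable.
Yes

Yes, the formula is satisfiable.

One satisfying assignment is: r=True, j=True, f=True, q=True, c=True, o=True, d=False, s=False

Verification: With this assignment, all 34 clauses evaluate to true.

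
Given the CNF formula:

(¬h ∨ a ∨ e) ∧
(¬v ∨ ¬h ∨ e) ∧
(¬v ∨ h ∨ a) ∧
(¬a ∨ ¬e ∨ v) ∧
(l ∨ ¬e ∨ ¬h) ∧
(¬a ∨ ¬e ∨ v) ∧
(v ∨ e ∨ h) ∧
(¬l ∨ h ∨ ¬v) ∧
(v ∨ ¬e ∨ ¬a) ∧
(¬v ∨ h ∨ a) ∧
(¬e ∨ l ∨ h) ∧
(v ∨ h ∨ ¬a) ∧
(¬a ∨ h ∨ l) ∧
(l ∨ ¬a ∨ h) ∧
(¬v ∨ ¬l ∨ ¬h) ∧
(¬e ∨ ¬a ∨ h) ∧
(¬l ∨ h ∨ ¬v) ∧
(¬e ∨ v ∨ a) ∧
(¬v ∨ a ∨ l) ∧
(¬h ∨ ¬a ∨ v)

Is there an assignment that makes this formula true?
No

No, the formula is not satisfiable.

No assignment of truth values to the variables can make all 20 clauses true simultaneously.

The formula is UNSAT (unsatisfiable).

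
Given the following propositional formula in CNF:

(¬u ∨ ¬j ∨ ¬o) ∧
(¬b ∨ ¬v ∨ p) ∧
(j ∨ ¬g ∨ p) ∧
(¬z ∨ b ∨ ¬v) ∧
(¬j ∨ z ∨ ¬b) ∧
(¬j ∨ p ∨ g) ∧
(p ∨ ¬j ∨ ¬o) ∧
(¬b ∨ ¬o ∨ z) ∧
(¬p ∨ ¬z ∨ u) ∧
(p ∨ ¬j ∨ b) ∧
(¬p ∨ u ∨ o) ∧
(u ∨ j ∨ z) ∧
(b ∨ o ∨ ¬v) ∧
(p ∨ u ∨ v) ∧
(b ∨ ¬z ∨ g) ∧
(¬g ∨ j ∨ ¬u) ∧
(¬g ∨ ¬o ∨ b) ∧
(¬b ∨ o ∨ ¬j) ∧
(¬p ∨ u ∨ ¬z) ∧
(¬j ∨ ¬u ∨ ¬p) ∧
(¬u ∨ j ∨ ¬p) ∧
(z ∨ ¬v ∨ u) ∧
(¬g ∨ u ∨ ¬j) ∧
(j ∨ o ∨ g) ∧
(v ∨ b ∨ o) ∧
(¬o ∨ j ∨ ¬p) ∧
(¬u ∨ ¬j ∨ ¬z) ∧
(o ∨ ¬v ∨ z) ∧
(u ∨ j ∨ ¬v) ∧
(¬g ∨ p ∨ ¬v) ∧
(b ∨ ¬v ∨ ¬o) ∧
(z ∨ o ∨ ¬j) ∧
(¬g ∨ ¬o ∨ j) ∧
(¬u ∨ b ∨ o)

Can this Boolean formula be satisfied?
Yes

Yes, the formula is satisfiable.

One satisfying assignment is: z=False, o=True, b=False, p=False, u=True, g=False, v=False, j=False

Verification: With this assignment, all 34 clauses evaluate to true.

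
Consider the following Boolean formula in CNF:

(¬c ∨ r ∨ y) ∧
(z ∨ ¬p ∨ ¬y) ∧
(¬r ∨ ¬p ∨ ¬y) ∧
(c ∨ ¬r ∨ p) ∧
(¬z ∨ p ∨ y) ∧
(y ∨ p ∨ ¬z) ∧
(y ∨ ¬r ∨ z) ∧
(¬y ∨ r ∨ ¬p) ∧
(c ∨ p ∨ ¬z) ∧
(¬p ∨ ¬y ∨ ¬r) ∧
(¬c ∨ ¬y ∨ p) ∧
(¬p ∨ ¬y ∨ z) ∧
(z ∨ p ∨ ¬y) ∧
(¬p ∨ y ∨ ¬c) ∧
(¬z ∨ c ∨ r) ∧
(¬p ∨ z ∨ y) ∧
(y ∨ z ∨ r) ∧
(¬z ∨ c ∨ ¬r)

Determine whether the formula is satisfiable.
No

No, the formula is not satisfiable.

No assignment of truth values to the variables can make all 18 clauses true simultaneously.

The formula is UNSAT (unsatisfiable).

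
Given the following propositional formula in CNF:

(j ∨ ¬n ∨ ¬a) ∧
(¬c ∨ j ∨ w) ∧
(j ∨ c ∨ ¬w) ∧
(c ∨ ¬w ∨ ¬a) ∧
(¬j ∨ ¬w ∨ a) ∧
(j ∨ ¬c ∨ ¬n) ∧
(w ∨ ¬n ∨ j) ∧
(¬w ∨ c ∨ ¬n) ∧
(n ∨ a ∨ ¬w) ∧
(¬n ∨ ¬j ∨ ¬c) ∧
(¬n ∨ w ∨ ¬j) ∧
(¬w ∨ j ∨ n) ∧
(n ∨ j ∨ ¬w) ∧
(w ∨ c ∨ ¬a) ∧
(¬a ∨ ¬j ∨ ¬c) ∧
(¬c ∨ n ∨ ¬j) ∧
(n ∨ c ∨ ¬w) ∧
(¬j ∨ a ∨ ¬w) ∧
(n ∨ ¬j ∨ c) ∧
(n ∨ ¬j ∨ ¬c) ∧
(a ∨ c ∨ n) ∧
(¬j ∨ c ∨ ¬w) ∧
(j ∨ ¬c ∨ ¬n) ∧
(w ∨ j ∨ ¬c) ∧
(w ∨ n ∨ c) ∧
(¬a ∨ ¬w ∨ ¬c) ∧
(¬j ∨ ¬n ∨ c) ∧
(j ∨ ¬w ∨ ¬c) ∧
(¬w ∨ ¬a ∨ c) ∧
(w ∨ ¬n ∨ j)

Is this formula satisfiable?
No

No, the formula is not satisfiable.

No assignment of truth values to the variables can make all 30 clauses true simultaneously.

The formula is UNSAT (unsatisfiable).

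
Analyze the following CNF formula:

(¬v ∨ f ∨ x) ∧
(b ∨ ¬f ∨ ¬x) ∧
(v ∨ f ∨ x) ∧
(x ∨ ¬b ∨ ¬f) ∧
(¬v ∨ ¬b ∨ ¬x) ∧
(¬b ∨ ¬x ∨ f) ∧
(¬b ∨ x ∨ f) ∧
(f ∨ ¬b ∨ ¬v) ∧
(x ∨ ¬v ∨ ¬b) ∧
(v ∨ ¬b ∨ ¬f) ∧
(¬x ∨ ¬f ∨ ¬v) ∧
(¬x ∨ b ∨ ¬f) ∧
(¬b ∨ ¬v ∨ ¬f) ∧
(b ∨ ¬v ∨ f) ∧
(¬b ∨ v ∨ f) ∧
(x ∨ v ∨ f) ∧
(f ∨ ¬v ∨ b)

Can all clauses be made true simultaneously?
Yes

Yes, the formula is satisfiable.

One satisfying assignment is: f=False, x=True, v=False, b=False

Verification: With this assignment, all 17 clauses evaluate to true.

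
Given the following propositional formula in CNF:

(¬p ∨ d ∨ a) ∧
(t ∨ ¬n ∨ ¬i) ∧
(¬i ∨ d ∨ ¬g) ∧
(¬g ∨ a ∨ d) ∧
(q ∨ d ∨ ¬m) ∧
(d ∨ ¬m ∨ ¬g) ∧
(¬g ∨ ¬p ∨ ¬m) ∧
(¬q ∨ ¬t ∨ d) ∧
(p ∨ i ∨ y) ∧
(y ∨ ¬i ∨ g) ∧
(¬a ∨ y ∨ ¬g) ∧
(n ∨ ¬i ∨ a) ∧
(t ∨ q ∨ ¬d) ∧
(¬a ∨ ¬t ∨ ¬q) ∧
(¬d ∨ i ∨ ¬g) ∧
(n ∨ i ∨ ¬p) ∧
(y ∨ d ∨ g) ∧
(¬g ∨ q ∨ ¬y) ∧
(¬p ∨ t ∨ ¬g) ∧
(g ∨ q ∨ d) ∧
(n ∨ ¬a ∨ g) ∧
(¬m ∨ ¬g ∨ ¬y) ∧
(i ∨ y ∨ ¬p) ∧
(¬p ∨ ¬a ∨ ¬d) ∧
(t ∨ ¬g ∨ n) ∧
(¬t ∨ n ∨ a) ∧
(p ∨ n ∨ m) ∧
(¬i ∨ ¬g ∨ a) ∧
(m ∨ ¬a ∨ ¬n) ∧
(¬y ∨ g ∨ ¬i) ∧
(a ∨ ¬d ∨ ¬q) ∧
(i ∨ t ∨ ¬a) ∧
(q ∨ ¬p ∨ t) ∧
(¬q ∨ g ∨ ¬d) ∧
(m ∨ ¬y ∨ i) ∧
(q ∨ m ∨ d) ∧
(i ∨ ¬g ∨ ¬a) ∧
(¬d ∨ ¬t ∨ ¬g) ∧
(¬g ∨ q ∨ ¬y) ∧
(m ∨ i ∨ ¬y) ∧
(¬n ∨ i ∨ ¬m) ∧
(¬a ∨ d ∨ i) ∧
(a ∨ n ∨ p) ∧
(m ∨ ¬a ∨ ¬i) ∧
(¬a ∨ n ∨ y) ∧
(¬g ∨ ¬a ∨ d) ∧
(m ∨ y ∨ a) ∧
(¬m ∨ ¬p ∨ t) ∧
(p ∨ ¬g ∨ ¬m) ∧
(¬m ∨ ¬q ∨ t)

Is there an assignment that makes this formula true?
No

No, the formula is not satisfiable.

No assignment of truth values to the variables can make all 50 clauses true simultaneously.

The formula is UNSAT (unsatisfiable).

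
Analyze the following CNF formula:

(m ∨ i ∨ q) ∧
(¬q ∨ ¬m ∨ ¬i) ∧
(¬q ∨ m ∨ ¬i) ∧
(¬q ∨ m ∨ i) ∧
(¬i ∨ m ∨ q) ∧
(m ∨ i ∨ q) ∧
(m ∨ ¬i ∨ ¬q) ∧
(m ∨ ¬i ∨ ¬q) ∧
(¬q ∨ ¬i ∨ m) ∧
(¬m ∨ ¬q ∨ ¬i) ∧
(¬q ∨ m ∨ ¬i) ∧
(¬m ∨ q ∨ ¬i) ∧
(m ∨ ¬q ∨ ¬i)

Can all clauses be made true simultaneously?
Yes

Yes, the formula is satisfiable.

One satisfying assignment is: m=True, i=False, q=True

Verification: With this assignment, all 13 clauses evaluate to true.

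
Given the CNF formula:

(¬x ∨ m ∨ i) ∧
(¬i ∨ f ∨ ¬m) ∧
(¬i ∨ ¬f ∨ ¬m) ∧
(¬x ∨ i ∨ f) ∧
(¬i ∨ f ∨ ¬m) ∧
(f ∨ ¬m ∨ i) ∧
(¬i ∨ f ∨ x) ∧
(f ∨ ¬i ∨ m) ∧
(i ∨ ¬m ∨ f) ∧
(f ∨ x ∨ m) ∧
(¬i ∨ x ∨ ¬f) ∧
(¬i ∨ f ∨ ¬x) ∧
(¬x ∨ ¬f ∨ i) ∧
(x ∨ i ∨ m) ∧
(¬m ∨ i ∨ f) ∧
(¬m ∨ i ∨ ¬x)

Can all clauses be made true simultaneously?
Yes

Yes, the formula is satisfiable.

One satisfying assignment is: m=True, i=False, x=False, f=True

Verification: With this assignment, all 16 clauses evaluate to true.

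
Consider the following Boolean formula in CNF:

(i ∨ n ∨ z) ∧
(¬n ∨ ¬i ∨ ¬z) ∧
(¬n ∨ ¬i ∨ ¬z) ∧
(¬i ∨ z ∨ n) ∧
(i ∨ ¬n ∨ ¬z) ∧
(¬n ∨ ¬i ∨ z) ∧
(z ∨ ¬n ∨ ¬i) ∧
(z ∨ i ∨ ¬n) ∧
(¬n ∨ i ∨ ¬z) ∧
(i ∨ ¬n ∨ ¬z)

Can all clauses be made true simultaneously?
Yes

Yes, the formula is satisfiable.

One satisfying assignment is: i=True, n=False, z=True

Verification: With this assignment, all 10 clauses evaluate to true.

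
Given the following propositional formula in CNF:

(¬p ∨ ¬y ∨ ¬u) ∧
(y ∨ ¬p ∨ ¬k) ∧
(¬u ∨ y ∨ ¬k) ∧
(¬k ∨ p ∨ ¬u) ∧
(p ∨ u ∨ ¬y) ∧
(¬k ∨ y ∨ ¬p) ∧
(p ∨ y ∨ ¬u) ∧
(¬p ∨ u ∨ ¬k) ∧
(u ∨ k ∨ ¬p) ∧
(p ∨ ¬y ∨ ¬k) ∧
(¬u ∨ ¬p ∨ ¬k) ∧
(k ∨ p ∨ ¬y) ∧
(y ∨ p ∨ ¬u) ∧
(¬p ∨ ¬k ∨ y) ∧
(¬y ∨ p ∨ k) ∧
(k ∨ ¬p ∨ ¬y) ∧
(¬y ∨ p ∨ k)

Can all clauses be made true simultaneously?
Yes

Yes, the formula is satisfiable.

One satisfying assignment is: p=False, k=False, u=False, y=False

Verification: With this assignment, all 17 clauses evaluate to true.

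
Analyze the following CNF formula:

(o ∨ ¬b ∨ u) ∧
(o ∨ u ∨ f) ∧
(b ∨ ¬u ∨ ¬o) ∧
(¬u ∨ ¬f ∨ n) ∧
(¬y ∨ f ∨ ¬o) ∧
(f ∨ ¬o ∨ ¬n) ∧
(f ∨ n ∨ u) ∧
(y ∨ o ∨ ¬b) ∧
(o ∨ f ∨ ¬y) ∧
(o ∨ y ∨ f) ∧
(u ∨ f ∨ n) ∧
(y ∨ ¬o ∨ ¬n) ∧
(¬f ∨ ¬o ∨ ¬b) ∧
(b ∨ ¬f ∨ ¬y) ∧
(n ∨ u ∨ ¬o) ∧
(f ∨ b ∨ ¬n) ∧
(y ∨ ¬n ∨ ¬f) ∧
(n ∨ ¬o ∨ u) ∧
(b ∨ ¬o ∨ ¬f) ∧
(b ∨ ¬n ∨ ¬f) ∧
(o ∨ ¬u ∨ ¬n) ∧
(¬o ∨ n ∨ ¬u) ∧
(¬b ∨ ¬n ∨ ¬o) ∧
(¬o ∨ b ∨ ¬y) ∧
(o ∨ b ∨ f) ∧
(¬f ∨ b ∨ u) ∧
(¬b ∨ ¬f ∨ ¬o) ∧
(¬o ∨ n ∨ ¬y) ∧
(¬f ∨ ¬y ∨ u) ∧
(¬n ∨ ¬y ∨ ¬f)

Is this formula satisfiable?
No

No, the formula is not satisfiable.

No assignment of truth values to the variables can make all 30 clauses true simultaneously.

The formula is UNSAT (unsatisfiable).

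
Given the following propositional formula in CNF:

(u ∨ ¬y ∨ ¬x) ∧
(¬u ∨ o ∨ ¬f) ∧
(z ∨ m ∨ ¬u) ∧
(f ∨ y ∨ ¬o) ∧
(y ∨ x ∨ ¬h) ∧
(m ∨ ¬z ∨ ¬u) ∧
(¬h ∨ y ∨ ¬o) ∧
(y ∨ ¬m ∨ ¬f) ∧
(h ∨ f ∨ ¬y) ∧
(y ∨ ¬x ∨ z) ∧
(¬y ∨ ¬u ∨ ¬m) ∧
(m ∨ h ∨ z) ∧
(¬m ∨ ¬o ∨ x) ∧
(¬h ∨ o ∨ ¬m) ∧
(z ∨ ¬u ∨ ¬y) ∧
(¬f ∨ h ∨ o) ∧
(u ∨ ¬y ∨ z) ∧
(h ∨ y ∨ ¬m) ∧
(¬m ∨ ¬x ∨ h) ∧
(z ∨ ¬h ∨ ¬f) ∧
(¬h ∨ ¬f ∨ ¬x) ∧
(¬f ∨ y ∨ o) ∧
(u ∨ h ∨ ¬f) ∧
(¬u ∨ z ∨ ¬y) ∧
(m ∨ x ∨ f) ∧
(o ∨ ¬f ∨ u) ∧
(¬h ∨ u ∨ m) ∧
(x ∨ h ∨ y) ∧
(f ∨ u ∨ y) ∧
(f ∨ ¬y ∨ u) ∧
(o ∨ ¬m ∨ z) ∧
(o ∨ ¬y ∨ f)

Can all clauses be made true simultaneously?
No

No, the formula is not satisfiable.

No assignment of truth values to the variables can make all 32 clauses true simultaneously.

The formula is UNSAT (unsatisfiable).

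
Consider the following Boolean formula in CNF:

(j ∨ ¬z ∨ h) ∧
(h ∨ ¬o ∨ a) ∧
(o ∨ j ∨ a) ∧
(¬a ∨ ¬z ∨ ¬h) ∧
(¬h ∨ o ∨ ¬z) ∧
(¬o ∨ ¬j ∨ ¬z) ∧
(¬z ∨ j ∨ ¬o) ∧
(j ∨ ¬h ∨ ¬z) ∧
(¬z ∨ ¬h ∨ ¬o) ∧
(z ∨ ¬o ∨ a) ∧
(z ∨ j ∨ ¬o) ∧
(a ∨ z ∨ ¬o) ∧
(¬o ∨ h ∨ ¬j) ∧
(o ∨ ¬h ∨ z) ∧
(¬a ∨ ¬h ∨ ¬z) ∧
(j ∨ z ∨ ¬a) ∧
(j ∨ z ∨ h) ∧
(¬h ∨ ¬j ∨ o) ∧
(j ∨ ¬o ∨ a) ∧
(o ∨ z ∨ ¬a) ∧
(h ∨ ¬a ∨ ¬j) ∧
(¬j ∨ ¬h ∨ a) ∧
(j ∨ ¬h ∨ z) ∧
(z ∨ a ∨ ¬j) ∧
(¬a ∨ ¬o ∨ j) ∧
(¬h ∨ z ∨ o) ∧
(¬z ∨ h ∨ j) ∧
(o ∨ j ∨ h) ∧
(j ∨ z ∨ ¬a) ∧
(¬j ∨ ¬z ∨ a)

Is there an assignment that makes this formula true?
Yes

Yes, the formula is satisfiable.

One satisfying assignment is: h=True, o=True, a=True, z=False, j=True

Verification: With this assignment, all 30 clauses evaluate to true.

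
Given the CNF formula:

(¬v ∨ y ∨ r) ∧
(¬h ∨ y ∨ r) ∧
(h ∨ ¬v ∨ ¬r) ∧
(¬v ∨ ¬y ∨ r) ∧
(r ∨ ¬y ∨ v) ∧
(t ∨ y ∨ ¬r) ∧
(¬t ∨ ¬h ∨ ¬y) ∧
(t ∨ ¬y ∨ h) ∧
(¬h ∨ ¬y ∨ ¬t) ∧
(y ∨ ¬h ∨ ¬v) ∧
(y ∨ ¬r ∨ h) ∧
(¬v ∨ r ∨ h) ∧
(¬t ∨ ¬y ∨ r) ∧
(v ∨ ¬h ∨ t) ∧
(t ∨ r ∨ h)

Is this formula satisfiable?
Yes

Yes, the formula is satisfiable.

One satisfying assignment is: y=False, h=False, r=False, v=False, t=True

Verification: With this assignment, all 15 clauses evaluate to true.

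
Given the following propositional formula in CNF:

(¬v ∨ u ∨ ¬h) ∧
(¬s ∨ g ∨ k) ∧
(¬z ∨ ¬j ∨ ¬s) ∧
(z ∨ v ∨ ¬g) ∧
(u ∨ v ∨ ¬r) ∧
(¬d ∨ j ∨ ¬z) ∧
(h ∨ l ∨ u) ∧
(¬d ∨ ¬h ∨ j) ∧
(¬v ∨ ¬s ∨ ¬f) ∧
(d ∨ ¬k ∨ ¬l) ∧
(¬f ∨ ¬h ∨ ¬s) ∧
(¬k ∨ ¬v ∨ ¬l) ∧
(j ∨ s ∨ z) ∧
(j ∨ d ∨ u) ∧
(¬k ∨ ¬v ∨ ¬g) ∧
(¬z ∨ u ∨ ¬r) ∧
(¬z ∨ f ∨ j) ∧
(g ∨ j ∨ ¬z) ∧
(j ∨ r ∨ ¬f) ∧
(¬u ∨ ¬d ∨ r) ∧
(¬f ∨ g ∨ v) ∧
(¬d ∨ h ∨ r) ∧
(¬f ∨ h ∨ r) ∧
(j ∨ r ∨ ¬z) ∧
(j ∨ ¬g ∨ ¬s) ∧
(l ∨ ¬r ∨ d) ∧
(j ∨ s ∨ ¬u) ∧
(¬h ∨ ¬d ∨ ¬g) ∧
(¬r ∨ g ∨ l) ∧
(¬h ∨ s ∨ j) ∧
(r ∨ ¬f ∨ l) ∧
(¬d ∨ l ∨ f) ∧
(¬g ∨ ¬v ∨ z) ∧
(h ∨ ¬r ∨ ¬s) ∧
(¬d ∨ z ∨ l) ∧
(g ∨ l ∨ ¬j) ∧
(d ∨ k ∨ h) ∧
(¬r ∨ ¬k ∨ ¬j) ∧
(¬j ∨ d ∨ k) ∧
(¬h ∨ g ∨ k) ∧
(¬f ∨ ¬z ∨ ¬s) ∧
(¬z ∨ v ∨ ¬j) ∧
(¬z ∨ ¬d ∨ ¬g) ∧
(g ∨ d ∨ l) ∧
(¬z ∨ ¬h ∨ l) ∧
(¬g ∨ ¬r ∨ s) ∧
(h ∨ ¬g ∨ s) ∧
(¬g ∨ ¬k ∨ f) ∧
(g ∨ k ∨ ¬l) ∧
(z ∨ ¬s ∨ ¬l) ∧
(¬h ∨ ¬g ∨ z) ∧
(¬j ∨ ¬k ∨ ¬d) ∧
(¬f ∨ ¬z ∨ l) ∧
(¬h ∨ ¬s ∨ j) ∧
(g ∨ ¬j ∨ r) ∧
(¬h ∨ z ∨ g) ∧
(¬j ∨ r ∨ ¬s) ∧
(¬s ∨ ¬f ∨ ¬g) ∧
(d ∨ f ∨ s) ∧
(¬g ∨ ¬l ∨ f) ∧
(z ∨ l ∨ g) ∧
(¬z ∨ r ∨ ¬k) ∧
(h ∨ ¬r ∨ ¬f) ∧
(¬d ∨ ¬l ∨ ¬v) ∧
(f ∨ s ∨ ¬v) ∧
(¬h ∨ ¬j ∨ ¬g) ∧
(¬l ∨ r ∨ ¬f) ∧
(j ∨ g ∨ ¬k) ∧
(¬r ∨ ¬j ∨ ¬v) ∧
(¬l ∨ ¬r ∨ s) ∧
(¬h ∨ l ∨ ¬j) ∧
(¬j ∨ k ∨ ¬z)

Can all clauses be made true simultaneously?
No

No, the formula is not satisfiable.

No assignment of truth values to the variables can make all 72 clauses true simultaneously.

The formula is UNSAT (unsatisfiable).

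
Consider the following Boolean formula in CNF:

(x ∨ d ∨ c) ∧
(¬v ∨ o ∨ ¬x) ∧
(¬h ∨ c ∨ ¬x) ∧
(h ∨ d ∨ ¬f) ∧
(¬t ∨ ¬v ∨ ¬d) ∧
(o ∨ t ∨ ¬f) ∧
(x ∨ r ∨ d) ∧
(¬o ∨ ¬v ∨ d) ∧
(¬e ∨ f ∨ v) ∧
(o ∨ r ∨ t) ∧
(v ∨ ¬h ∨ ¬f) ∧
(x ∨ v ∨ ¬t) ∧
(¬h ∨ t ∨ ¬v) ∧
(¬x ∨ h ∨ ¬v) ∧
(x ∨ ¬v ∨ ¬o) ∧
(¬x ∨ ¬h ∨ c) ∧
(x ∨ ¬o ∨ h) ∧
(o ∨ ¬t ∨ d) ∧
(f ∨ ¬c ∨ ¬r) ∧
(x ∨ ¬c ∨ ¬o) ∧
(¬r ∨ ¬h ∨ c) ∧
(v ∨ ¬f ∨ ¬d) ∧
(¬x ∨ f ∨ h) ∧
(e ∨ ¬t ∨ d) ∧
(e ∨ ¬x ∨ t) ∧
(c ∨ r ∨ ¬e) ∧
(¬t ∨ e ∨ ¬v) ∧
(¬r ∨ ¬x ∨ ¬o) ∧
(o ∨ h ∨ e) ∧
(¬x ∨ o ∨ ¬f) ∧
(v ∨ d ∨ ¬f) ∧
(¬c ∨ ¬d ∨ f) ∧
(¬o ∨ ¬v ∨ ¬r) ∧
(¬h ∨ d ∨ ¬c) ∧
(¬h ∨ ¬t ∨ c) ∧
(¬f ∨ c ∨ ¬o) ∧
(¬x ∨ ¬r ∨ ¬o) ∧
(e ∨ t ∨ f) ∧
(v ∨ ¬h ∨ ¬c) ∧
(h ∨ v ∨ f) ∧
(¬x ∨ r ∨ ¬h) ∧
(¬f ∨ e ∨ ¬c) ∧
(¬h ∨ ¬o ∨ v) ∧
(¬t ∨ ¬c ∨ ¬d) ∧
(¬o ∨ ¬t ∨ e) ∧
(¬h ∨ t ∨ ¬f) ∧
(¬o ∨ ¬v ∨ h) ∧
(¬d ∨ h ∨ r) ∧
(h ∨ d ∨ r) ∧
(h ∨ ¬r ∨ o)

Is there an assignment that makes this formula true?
No

No, the formula is not satisfiable.

No assignment of truth values to the variables can make all 50 clauses true simultaneously.

The formula is UNSAT (unsatisfiable).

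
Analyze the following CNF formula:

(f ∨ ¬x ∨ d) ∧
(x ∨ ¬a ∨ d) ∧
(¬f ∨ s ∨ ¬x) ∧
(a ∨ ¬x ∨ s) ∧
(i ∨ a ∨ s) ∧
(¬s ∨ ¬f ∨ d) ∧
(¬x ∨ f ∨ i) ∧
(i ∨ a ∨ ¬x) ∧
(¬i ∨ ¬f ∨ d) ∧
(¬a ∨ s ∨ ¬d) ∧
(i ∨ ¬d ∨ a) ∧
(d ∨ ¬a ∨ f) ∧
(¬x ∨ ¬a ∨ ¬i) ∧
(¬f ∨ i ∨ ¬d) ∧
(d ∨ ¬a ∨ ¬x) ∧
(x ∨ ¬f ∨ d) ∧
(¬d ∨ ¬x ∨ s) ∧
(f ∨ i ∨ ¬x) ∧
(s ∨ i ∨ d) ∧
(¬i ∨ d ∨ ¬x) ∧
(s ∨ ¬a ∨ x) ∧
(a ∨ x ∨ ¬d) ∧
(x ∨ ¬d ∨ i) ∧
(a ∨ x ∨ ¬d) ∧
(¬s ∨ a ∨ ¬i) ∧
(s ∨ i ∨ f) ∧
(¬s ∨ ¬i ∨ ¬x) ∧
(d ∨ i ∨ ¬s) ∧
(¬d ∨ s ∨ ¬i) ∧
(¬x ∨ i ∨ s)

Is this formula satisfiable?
Yes

Yes, the formula is satisfiable.

One satisfying assignment is: a=False, x=False, s=False, f=False, d=False, i=True

Verification: With this assignment, all 30 clauses evaluate to true.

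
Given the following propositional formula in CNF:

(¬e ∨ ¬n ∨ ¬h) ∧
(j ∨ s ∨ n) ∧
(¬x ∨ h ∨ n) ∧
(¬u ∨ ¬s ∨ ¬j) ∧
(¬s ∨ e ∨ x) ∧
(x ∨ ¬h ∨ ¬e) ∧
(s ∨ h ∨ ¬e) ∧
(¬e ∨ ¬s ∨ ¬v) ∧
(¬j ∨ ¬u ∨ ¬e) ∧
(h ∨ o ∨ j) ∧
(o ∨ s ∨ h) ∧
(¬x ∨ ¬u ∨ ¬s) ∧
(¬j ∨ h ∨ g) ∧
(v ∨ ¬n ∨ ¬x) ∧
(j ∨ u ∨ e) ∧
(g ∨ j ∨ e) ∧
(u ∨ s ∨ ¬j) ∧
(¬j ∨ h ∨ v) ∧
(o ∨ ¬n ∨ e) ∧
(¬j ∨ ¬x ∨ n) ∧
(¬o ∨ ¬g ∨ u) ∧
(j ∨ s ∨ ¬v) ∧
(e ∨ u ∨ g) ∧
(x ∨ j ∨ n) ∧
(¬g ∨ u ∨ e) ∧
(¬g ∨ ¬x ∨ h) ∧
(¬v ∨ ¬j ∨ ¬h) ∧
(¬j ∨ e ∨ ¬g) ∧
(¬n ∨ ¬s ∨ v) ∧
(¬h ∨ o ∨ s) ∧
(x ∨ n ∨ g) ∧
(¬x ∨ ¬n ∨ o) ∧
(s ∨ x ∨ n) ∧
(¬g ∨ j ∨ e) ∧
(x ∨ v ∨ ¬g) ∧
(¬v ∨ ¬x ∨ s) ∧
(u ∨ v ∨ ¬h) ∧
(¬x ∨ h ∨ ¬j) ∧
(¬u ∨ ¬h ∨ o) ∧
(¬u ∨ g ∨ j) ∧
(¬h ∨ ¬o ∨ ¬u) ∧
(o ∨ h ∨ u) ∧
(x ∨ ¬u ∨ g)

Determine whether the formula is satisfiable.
No

No, the formula is not satisfiable.

No assignment of truth values to the variables can make all 43 clauses true simultaneously.

The formula is UNSAT (unsatisfiable).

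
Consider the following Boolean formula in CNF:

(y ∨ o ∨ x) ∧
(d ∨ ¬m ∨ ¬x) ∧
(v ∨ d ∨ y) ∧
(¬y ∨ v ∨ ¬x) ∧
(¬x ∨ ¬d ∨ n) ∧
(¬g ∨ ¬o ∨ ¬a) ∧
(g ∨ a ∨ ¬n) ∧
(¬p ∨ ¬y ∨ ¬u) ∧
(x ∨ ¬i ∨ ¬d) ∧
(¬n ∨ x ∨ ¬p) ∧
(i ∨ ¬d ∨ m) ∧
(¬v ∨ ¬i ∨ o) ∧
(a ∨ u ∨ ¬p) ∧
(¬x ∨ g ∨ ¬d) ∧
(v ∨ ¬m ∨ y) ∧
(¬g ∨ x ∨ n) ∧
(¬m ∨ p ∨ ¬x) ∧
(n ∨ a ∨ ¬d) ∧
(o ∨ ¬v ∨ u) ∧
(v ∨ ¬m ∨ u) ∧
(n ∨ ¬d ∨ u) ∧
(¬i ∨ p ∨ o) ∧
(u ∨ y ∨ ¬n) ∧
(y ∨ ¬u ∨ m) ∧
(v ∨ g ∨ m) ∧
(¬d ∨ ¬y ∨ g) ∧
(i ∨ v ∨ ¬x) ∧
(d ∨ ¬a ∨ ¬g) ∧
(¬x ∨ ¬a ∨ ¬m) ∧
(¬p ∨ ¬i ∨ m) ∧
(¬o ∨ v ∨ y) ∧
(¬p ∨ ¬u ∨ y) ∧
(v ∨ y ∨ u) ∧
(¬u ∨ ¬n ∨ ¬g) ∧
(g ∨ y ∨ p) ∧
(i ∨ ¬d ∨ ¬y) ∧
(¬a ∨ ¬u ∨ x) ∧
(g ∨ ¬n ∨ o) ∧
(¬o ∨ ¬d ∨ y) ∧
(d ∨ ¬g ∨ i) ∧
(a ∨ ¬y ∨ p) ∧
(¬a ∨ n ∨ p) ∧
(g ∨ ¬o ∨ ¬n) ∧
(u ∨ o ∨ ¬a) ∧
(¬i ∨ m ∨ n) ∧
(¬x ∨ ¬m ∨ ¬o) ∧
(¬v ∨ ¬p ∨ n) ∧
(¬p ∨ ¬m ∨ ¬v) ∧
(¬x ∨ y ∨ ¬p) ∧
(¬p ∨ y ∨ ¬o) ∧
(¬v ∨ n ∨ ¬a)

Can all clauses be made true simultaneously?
No

No, the formula is not satisfiable.

No assignment of truth values to the variables can make all 51 clauses true simultaneously.

The formula is UNSAT (unsatisfiable).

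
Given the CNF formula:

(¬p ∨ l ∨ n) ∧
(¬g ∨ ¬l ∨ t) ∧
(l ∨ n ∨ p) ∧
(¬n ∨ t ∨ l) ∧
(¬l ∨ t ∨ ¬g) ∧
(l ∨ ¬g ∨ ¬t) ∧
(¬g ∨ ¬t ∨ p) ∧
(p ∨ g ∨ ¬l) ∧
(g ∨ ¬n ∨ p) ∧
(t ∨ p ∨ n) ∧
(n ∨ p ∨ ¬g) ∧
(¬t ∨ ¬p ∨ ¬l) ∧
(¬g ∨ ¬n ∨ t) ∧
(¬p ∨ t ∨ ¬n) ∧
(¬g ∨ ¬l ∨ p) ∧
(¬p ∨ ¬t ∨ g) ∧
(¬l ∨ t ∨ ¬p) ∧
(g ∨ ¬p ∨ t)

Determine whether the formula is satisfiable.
No

No, the formula is not satisfiable.

No assignment of truth values to the variables can make all 18 clauses true simultaneously.

The formula is UNSAT (unsatisfiable).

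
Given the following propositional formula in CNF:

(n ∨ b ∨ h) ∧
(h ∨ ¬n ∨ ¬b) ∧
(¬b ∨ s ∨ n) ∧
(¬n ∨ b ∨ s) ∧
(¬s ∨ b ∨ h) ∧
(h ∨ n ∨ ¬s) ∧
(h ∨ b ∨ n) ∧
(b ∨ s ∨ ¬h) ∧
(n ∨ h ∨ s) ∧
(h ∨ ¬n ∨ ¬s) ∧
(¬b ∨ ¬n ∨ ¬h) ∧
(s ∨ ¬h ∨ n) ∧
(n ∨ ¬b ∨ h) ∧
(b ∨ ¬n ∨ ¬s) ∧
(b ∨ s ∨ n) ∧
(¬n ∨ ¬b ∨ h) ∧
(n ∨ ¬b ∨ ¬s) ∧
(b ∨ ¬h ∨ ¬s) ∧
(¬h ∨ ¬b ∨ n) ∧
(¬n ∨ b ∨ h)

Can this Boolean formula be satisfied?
No

No, the formula is not satisfiable.

No assignment of truth values to the variables can make all 20 clauses true simultaneously.

The formula is UNSAT (unsatisfiable).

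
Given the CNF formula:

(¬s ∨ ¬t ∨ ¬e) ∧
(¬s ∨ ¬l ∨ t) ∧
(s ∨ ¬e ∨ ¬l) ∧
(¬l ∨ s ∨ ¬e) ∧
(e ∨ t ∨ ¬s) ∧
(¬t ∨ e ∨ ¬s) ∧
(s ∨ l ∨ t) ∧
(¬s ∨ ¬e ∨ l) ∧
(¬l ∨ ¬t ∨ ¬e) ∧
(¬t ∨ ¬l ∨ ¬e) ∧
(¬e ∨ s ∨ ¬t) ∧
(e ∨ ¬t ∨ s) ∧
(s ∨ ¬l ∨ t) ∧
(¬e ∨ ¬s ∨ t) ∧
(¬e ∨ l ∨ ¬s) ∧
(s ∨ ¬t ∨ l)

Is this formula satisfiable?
No

No, the formula is not satisfiable.

No assignment of truth values to the variables can make all 16 clauses true simultaneously.

The formula is UNSAT (unsatisfiable).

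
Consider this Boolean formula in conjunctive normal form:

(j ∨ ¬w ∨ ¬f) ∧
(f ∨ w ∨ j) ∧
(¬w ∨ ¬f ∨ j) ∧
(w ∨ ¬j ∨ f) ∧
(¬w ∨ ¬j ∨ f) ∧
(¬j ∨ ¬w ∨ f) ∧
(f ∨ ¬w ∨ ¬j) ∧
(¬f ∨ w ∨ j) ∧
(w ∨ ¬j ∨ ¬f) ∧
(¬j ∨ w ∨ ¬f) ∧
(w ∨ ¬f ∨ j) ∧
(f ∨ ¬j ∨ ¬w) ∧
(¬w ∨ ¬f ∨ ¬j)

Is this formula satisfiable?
Yes

Yes, the formula is satisfiable.

One satisfying assignment is: j=False, f=False, w=True

Verification: With this assignment, all 13 clauses evaluate to true.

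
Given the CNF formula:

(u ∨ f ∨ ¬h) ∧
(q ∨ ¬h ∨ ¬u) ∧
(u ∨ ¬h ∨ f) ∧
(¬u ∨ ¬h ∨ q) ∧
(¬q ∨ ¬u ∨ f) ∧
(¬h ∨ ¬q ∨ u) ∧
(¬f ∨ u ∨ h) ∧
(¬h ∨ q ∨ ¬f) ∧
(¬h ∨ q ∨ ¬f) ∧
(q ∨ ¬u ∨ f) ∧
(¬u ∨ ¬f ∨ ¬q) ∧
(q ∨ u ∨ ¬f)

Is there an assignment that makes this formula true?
Yes

Yes, the formula is satisfiable.

One satisfying assignment is: u=False, q=False, h=False, f=False

Verification: With this assignment, all 12 clauses evaluate to true.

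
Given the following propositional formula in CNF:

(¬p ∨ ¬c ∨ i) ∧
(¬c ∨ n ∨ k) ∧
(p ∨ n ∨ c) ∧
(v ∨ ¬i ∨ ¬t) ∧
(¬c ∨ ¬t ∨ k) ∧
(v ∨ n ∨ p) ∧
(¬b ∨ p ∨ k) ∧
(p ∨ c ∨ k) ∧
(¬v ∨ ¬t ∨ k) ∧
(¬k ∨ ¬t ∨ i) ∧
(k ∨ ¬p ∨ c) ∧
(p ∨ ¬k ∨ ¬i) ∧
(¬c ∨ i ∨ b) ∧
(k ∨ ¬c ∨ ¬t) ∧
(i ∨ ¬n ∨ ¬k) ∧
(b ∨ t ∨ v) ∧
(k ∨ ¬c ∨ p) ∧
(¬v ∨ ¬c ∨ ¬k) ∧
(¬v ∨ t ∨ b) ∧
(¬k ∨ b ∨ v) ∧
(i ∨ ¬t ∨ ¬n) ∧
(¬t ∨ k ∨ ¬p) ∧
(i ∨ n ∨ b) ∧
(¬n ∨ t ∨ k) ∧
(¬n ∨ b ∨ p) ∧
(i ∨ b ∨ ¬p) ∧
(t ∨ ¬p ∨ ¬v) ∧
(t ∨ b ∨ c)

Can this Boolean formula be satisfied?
Yes

Yes, the formula is satisfiable.

One satisfying assignment is: n=False, v=False, c=False, t=False, b=True, k=True, i=False, p=True

Verification: With this assignment, all 28 clauses evaluate to true.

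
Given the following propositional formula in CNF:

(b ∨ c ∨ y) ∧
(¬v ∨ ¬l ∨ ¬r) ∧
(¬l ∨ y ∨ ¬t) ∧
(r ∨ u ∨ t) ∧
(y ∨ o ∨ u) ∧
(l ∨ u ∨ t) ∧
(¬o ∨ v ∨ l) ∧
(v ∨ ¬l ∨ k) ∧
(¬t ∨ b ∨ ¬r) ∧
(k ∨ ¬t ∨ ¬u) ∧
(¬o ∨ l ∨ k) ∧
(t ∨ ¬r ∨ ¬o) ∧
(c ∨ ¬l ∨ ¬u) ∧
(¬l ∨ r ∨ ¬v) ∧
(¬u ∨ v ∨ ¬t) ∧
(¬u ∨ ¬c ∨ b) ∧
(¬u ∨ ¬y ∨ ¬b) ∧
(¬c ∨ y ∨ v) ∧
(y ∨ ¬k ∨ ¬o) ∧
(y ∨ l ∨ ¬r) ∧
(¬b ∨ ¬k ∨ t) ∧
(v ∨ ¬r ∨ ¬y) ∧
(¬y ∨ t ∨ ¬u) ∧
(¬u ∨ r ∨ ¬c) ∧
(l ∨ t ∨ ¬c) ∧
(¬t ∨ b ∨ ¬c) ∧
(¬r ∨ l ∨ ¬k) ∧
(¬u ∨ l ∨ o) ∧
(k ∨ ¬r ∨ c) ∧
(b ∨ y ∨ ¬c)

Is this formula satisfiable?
Yes

Yes, the formula is satisfiable.

One satisfying assignment is: c=False, k=False, v=True, l=False, b=False, t=True, o=False, y=True, u=False, r=False

Verification: With this assignment, all 30 clauses evaluate to true.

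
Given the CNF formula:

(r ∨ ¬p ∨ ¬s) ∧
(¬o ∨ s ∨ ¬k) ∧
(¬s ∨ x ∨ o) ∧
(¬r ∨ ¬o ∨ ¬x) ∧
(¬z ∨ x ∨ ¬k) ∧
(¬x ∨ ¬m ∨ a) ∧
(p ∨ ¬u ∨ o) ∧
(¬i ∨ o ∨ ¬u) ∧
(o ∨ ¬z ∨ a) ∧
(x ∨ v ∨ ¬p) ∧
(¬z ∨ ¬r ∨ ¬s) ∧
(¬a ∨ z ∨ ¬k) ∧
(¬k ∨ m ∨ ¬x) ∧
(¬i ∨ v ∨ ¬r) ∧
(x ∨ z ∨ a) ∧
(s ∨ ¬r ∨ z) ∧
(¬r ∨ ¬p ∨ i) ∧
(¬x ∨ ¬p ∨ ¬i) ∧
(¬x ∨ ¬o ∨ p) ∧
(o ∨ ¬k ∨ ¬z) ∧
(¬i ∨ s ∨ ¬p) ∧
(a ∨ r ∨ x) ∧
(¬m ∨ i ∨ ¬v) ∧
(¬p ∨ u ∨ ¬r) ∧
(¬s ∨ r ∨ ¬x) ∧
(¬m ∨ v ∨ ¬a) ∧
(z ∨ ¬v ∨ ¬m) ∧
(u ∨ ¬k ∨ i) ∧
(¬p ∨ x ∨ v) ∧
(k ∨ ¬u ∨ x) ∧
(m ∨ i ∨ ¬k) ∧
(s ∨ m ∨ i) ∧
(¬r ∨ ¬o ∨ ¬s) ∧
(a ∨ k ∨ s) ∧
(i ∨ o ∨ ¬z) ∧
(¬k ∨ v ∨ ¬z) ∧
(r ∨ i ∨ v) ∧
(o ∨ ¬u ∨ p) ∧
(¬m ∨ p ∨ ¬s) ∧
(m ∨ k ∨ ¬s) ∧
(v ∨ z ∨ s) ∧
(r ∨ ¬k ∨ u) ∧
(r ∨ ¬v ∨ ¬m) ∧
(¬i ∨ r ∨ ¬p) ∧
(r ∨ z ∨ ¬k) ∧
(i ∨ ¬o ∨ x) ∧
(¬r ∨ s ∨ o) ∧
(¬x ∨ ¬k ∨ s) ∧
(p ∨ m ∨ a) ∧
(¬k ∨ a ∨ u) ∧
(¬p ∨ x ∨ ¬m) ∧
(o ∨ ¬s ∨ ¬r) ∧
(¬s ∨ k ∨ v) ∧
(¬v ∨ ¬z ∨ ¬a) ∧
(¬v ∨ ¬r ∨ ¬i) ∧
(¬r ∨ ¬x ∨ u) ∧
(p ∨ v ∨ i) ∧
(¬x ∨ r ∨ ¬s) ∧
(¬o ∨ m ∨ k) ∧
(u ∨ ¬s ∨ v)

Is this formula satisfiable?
Yes

Yes, the formula is satisfiable.

One satisfying assignment is: p=False, k=False, z=True, m=False, u=False, r=False, a=True, x=False, o=False, v=False, i=True, s=False

Verification: With this assignment, all 60 clauses evaluate to true.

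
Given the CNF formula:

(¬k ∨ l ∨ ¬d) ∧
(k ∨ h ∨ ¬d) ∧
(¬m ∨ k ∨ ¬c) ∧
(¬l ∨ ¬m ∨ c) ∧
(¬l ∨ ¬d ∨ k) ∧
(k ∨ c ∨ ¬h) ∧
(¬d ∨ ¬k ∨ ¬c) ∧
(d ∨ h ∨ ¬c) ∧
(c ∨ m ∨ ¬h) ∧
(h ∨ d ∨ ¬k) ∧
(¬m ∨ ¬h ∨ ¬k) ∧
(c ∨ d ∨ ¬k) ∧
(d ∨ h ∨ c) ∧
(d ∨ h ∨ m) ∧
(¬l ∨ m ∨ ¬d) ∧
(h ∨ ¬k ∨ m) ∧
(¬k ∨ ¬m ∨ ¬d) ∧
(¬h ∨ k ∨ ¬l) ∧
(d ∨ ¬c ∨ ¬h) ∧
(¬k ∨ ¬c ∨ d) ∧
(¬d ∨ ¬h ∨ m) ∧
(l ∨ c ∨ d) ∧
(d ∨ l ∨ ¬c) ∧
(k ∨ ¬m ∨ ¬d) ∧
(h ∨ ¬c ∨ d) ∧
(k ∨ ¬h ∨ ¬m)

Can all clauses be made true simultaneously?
No

No, the formula is not satisfiable.

No assignment of truth values to the variables can make all 26 clauses true simultaneously.

The formula is UNSAT (unsatisfiable).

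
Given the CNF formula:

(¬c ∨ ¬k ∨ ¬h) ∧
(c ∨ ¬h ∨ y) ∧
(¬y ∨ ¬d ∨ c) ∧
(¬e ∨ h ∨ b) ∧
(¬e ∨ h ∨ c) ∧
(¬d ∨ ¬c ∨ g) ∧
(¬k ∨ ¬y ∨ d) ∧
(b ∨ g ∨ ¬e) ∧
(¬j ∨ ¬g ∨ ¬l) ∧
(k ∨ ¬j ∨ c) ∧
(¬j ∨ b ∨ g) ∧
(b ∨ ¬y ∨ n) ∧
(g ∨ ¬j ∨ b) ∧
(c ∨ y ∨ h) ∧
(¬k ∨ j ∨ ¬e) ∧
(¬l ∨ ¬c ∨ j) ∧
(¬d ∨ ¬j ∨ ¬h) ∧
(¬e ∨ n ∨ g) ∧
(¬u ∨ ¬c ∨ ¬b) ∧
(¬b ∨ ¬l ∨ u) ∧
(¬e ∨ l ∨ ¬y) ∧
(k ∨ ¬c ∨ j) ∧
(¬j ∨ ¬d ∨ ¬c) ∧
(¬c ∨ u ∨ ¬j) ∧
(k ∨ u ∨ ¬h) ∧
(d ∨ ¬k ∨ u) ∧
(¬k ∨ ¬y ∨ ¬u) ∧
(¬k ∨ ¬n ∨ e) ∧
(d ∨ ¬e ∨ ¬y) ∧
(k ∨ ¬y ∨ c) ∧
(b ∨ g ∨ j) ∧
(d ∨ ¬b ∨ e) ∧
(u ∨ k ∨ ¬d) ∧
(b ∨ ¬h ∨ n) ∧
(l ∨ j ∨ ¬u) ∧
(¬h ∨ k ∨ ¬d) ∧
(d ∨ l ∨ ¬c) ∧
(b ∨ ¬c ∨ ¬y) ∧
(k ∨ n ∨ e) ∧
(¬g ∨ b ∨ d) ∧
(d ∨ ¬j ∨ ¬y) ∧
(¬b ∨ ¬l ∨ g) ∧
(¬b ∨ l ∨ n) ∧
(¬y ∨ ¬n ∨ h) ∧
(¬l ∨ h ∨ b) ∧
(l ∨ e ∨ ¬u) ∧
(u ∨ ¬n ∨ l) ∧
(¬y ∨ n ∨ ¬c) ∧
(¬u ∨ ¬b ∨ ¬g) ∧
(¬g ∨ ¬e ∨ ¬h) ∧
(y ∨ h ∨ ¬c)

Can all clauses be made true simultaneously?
No

No, the formula is not satisfiable.

No assignment of truth values to the variables can make all 51 clauses true simultaneously.

The formula is UNSAT (unsatisfiable).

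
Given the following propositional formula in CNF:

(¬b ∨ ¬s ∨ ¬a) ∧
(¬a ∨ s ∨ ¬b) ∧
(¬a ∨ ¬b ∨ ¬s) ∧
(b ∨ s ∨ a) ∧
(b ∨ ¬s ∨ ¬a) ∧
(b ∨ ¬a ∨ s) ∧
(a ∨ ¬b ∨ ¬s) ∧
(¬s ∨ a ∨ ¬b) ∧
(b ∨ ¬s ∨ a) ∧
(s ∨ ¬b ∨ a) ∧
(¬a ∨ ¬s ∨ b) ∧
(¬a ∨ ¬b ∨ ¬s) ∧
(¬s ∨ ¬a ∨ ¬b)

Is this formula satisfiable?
No

No, the formula is not satisfiable.

No assignment of truth values to the variables can make all 13 clauses true simultaneously.

The formula is UNSAT (unsatisfiable).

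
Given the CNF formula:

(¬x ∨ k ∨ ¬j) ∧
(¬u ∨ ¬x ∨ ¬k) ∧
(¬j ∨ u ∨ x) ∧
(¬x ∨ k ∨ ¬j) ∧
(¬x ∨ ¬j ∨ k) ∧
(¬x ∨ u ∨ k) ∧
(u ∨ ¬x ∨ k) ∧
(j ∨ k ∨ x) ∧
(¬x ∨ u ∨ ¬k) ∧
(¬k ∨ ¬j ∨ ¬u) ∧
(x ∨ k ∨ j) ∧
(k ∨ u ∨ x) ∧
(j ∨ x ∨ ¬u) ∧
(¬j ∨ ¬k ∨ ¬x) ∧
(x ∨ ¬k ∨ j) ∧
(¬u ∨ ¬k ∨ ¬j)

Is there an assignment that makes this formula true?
Yes

Yes, the formula is satisfiable.

One satisfying assignment is: j=False, u=True, k=False, x=True

Verification: With this assignment, all 16 clauses evaluate to true.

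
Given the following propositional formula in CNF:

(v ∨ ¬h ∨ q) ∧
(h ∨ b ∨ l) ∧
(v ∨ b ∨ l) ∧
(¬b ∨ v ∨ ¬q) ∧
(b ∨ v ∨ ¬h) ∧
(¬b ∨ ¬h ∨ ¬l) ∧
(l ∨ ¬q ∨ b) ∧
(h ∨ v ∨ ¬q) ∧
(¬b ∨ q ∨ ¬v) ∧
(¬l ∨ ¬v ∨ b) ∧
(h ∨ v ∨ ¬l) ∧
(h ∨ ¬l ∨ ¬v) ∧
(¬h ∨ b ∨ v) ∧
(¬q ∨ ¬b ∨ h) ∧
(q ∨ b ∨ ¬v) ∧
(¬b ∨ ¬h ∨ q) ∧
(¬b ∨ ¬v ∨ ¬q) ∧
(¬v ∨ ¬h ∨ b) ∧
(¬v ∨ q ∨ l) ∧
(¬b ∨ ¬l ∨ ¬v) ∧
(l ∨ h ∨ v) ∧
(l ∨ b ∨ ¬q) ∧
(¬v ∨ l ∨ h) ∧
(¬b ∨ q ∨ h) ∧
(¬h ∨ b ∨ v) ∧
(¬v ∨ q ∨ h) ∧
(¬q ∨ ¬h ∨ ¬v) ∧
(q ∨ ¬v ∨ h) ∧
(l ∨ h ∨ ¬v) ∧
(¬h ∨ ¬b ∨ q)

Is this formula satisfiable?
No

No, the formula is not satisfiable.

No assignment of truth values to the variables can make all 30 clauses true simultaneously.

The formula is UNSAT (unsatisfiable).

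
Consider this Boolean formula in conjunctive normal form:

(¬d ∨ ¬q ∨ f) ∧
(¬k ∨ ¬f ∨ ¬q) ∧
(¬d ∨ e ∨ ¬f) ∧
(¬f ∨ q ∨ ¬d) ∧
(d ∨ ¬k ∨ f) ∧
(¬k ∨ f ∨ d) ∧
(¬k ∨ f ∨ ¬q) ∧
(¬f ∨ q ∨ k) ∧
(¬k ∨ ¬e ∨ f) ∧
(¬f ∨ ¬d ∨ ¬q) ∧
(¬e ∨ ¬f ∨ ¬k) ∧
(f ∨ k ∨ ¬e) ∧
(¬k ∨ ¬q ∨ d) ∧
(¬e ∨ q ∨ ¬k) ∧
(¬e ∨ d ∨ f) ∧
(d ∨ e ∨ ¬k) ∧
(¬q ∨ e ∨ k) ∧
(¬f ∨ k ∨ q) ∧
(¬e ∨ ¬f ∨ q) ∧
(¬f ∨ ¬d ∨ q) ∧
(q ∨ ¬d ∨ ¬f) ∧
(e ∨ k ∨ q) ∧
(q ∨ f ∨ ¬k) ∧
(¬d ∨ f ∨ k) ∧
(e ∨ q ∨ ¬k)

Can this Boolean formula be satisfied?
Yes

Yes, the formula is satisfiable.

One satisfying assignment is: e=True, f=True, q=True, d=False, k=False

Verification: With this assignment, all 25 clauses evaluate to true.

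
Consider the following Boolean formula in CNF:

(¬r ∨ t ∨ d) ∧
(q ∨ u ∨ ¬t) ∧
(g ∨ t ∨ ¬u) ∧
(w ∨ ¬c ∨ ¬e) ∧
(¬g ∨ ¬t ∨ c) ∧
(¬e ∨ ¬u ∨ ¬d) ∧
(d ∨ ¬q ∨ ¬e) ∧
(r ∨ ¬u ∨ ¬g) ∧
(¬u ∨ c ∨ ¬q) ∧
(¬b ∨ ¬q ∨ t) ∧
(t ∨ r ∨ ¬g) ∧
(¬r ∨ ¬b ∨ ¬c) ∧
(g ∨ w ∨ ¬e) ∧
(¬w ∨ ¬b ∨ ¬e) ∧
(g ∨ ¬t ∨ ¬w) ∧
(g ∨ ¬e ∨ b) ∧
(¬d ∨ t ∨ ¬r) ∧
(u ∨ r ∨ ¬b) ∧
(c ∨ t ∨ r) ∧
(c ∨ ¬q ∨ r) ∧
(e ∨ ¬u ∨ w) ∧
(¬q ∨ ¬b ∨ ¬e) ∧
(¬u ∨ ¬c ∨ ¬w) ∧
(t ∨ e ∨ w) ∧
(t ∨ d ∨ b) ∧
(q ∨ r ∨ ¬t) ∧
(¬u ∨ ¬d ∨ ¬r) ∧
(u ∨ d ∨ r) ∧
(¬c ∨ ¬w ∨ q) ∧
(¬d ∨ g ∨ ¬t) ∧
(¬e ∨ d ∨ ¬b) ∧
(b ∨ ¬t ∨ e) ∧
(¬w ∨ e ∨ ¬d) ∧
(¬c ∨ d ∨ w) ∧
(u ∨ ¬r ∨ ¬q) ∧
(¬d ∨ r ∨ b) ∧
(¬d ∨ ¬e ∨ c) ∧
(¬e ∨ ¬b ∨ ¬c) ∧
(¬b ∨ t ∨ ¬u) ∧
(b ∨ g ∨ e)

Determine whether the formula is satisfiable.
No

No, the formula is not satisfiable.

No assignment of truth values to the variables can make all 40 clauses true simultaneously.

The formula is UNSAT (unsatisfiable).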